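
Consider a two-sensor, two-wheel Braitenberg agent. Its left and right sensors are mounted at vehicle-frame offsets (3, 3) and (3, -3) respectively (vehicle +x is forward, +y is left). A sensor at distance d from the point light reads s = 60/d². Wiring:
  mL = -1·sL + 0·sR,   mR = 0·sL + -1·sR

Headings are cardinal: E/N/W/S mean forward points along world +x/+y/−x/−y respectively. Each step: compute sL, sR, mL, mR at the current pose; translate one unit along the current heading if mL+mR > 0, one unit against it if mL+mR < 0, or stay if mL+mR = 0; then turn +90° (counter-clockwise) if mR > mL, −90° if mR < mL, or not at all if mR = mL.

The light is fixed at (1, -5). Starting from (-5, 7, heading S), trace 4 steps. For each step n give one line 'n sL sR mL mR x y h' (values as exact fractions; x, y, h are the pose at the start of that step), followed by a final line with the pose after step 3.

0 2/3 10/27 -2/3 -10/27 -5 7 S
1 12/53 60/109 -12/53 -60/109 -5 8 E
2 15/29 3/10 -15/29 -3/10 -6 8 S
3 12/61 60/137 -12/61 -60/137 -6 9 E
final -7 9 S

n=0: pose=(-5,7,S); sL=2/3, sR=10/27; mL=-2/3, mR=-10/27; mL+mR=-28/27 → advance -1; mR−mL=8/27 → turn +1·90°
n=1: pose=(-5,8,E); sL=12/53, sR=60/109; mL=-12/53, mR=-60/109; mL+mR=-4488/5777 → advance -1; mR−mL=-1872/5777 → turn -1·90°
n=2: pose=(-6,8,S); sL=15/29, sR=3/10; mL=-15/29, mR=-3/10; mL+mR=-237/290 → advance -1; mR−mL=63/290 → turn +1·90°
n=3: pose=(-6,9,E); sL=12/61, sR=60/137; mL=-12/61, mR=-60/137; mL+mR=-5304/8357 → advance -1; mR−mL=-2016/8357 → turn -1·90°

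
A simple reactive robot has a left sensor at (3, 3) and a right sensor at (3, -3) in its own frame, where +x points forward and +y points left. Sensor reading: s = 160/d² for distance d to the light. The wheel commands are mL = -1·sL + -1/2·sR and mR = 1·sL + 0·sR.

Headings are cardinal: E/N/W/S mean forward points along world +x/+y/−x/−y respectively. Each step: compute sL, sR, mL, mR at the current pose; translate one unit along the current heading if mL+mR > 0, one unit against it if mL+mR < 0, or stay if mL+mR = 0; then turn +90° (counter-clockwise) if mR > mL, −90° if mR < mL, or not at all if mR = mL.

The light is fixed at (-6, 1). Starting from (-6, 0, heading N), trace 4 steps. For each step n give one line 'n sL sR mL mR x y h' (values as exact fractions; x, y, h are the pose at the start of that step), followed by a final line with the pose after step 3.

n=0: pose=(-6,0,N); sL=160/13, sR=160/13; mL=-240/13, mR=160/13; mL+mR=-80/13 → advance -1; mR−mL=400/13 → turn +1·90°
n=1: pose=(-6,-1,W); sL=80/17, sR=16; mL=-216/17, mR=80/17; mL+mR=-8 → advance -1; mR−mL=296/17 → turn +1·90°
n=2: pose=(-5,-1,S); sL=160/41, sR=160/29; mL=-7920/1189, mR=160/41; mL+mR=-80/29 → advance -1; mR−mL=12560/1189 → turn +1·90°
n=3: pose=(-5,0,E); sL=8, sR=5; mL=-21/2, mR=8; mL+mR=-5/2 → advance -1; mR−mL=37/2 → turn +1·90°

0 160/13 160/13 -240/13 160/13 -6 0 N
1 80/17 16 -216/17 80/17 -6 -1 W
2 160/41 160/29 -7920/1189 160/41 -5 -1 S
3 8 5 -21/2 8 -5 0 E
final -6 0 N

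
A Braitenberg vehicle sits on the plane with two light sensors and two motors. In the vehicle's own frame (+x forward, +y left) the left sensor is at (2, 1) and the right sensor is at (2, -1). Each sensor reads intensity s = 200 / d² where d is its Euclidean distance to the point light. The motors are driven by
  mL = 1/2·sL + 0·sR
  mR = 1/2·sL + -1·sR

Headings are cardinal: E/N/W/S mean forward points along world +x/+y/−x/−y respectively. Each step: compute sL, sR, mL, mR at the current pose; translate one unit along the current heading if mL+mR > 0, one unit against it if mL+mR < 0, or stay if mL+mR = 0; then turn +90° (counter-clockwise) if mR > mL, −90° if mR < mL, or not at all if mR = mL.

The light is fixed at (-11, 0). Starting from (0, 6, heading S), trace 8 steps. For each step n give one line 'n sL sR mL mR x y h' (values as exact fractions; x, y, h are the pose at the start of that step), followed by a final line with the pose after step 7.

0 5/4 50/29 5/8 -255/232 0 6 S
1 200/117 40/29 100/117 -1780/3393 0 7 W
2 100/81 100/101 50/81 -3050/8181 -1 7 N
3 8/9 200/193 4/9 -1028/1737 -1 8 E
4 25/17 2 25/34 -43/34 -2 8 S
5 200/113 200/149 100/113 -7700/16837 -2 9 W
6 20/17 100/101 10/17 -690/1717 -3 9 N
7 200/221 200/181 100/221 -26100/40001 -3 10 E
final -4 10 S

n=0: pose=(0,6,S); sL=5/4, sR=50/29; mL=5/8, mR=-255/232; mL+mR=-55/116 → advance -1; mR−mL=-50/29 → turn -1·90°
n=1: pose=(0,7,W); sL=200/117, sR=40/29; mL=100/117, mR=-1780/3393; mL+mR=1120/3393 → advance +1; mR−mL=-40/29 → turn -1·90°
n=2: pose=(-1,7,N); sL=100/81, sR=100/101; mL=50/81, mR=-3050/8181; mL+mR=2000/8181 → advance +1; mR−mL=-100/101 → turn -1·90°
n=3: pose=(-1,8,E); sL=8/9, sR=200/193; mL=4/9, mR=-1028/1737; mL+mR=-256/1737 → advance -1; mR−mL=-200/193 → turn -1·90°
n=4: pose=(-2,8,S); sL=25/17, sR=2; mL=25/34, mR=-43/34; mL+mR=-9/17 → advance -1; mR−mL=-2 → turn -1·90°
n=5: pose=(-2,9,W); sL=200/113, sR=200/149; mL=100/113, mR=-7700/16837; mL+mR=7200/16837 → advance +1; mR−mL=-200/149 → turn -1·90°
n=6: pose=(-3,9,N); sL=20/17, sR=100/101; mL=10/17, mR=-690/1717; mL+mR=320/1717 → advance +1; mR−mL=-100/101 → turn -1·90°
n=7: pose=(-3,10,E); sL=200/221, sR=200/181; mL=100/221, mR=-26100/40001; mL+mR=-8000/40001 → advance -1; mR−mL=-200/181 → turn -1·90°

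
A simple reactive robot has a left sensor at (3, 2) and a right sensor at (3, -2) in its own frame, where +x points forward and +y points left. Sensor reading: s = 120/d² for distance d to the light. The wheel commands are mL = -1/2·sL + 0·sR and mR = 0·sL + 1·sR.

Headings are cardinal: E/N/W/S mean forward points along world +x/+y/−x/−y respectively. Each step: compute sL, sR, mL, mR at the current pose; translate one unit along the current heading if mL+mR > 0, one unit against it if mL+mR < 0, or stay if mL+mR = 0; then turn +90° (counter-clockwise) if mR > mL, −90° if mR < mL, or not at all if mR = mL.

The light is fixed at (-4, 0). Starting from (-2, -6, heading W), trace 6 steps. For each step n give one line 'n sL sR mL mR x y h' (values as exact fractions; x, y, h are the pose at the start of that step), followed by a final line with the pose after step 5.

0 24/13 120/17 -12/13 120/17 -2 -6 W
1 4/3 60/41 -2/3 60/41 -3 -6 S
2 120/41 120/97 -60/41 120/97 -3 -7 E
3 6 6 -3 6 -4 -7 N
4 120/73 24/5 -60/73 24/5 -4 -6 W
5 60/41 4/3 -30/41 4/3 -5 -6 S
final -5 -7 E

n=0: pose=(-2,-6,W); sL=24/13, sR=120/17; mL=-12/13, mR=120/17; mL+mR=1356/221 → advance +1; mR−mL=1764/221 → turn +1·90°
n=1: pose=(-3,-6,S); sL=4/3, sR=60/41; mL=-2/3, mR=60/41; mL+mR=98/123 → advance +1; mR−mL=262/123 → turn +1·90°
n=2: pose=(-3,-7,E); sL=120/41, sR=120/97; mL=-60/41, mR=120/97; mL+mR=-900/3977 → advance -1; mR−mL=10740/3977 → turn +1·90°
n=3: pose=(-4,-7,N); sL=6, sR=6; mL=-3, mR=6; mL+mR=3 → advance +1; mR−mL=9 → turn +1·90°
n=4: pose=(-4,-6,W); sL=120/73, sR=24/5; mL=-60/73, mR=24/5; mL+mR=1452/365 → advance +1; mR−mL=2052/365 → turn +1·90°
n=5: pose=(-5,-6,S); sL=60/41, sR=4/3; mL=-30/41, mR=4/3; mL+mR=74/123 → advance +1; mR−mL=254/123 → turn +1·90°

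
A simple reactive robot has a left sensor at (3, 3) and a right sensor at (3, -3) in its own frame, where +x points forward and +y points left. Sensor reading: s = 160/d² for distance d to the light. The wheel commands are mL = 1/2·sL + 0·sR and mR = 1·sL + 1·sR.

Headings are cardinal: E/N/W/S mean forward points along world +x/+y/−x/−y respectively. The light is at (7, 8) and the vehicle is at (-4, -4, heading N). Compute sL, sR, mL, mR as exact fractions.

160/277 32/29 80/277 13504/8033

left sensor world pos  = (-7, -1); dL² = 277
right sensor world pos = (-1, -1); dR² = 145
sL = 160/277 = 160/277
sR = 160/145 = 32/29
mL = 1/2·sL + 0·sR = 80/277
mR = 1·sL + 1·sR = 13504/8033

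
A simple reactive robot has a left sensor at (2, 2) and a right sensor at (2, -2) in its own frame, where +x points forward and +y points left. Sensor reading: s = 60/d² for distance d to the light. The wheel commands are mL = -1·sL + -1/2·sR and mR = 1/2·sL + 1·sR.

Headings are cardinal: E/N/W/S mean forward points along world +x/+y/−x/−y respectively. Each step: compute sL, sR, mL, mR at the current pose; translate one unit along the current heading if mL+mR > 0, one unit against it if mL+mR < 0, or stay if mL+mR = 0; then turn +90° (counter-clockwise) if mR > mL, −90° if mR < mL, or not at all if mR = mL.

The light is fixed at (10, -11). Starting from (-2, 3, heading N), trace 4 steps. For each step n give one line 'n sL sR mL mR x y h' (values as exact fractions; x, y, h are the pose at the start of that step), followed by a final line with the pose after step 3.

0 15/113 15/89 -4365/20114 4725/20114 -2 3 N
1 12/73 12/97 -1602/7081 1458/7081 -2 4 W
2 6/25 30/169 -1389/4225 1257/4225 -1 4 S
3 4/27 60/277 -1918/7479 2174/7479 -1 5 E
final 0 5 N

n=0: pose=(-2,3,N); sL=15/113, sR=15/89; mL=-4365/20114, mR=4725/20114; mL+mR=180/10057 → advance +1; mR−mL=4545/10057 → turn +1·90°
n=1: pose=(-2,4,W); sL=12/73, sR=12/97; mL=-1602/7081, mR=1458/7081; mL+mR=-144/7081 → advance -1; mR−mL=3060/7081 → turn +1·90°
n=2: pose=(-1,4,S); sL=6/25, sR=30/169; mL=-1389/4225, mR=1257/4225; mL+mR=-132/4225 → advance -1; mR−mL=2646/4225 → turn +1·90°
n=3: pose=(-1,5,E); sL=4/27, sR=60/277; mL=-1918/7479, mR=2174/7479; mL+mR=256/7479 → advance +1; mR−mL=1364/2493 → turn +1·90°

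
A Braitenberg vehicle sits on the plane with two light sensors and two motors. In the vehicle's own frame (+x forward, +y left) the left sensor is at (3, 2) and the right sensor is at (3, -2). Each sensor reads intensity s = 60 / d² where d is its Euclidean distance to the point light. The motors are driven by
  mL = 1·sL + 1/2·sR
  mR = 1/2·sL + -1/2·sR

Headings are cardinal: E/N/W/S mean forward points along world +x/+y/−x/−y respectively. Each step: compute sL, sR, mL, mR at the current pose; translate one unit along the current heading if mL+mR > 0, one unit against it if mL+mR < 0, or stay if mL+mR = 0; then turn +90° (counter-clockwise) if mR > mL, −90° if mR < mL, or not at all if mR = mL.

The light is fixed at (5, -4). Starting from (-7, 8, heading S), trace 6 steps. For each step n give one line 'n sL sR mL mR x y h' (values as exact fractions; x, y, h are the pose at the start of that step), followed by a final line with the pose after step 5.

n=0: pose=(-7,8,S); sL=60/181, sR=60/277; mL=22050/50137, mR=2880/50137; mL+mR=90/181 → advance +1; mR−mL=-19170/50137 → turn -1·90°
n=1: pose=(-7,7,W); sL=10/51, sR=30/197; mL=2735/10047, mR=220/10047; mL+mR=5/17 → advance +1; mR−mL=-2515/10047 → turn -1·90°
n=2: pose=(-8,7,N); sL=60/421, sR=60/317; mL=31650/133457, mR=-3120/133457; mL+mR=90/421 → advance +1; mR−mL=-34770/133457 → turn -1·90°
n=3: pose=(-8,8,E); sL=15/74, sR=3/10; mL=261/740, mR=-9/185; mL+mR=45/148 → advance +1; mR−mL=-297/740 → turn -1·90°
n=4: pose=(-7,8,S); sL=60/181, sR=60/277; mL=22050/50137, mR=2880/50137; mL+mR=90/181 → advance +1; mR−mL=-19170/50137 → turn -1·90°
n=5: pose=(-7,7,W); sL=10/51, sR=30/197; mL=2735/10047, mR=220/10047; mL+mR=5/17 → advance +1; mR−mL=-2515/10047 → turn -1·90°

0 60/181 60/277 22050/50137 2880/50137 -7 8 S
1 10/51 30/197 2735/10047 220/10047 -7 7 W
2 60/421 60/317 31650/133457 -3120/133457 -8 7 N
3 15/74 3/10 261/740 -9/185 -8 8 E
4 60/181 60/277 22050/50137 2880/50137 -7 8 S
5 10/51 30/197 2735/10047 220/10047 -7 7 W
final -8 7 N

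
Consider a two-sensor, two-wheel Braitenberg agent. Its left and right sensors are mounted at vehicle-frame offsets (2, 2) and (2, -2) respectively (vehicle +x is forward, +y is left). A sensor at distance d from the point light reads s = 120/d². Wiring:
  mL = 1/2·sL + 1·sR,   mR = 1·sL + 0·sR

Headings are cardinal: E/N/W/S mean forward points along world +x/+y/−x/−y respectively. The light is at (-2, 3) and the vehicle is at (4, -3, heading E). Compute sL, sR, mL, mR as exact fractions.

3/2 15/16 27/16 3/2

left sensor world pos  = (6, -1); dL² = 80
right sensor world pos = (6, -5); dR² = 128
sL = 120/80 = 3/2
sR = 120/128 = 15/16
mL = 1/2·sL + 1·sR = 27/16
mR = 1·sL + 0·sR = 3/2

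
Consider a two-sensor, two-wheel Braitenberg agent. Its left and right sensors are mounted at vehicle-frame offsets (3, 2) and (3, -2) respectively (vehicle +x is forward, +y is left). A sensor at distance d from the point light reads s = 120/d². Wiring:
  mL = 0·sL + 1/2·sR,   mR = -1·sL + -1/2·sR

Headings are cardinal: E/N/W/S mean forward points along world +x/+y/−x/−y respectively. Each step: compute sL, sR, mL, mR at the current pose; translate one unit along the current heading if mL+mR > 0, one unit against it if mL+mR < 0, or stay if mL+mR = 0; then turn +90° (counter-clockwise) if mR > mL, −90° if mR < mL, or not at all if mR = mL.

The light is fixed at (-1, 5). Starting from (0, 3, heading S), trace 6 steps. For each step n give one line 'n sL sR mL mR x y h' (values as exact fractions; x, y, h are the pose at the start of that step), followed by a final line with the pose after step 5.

n=0: pose=(0,3,S); sL=60/17, sR=60/13; mL=30/13, mR=-1290/221; mL+mR=-60/17 → advance -1; mR−mL=-1800/221 → turn -1·90°
n=1: pose=(0,4,W); sL=120/13, sR=24; mL=12, mR=-276/13; mL+mR=-120/13 → advance -1; mR−mL=-432/13 → turn -1·90°
n=2: pose=(1,4,N); sL=30, sR=6; mL=3, mR=-33; mL+mR=-30 → advance -1; mR−mL=-36 → turn -1·90°
n=3: pose=(1,3,E); sL=24/5, sR=120/41; mL=60/41, mR=-1284/205; mL+mR=-24/5 → advance -1; mR−mL=-1584/205 → turn -1·90°
n=4: pose=(0,3,S); sL=60/17, sR=60/13; mL=30/13, mR=-1290/221; mL+mR=-60/17 → advance -1; mR−mL=-1800/221 → turn -1·90°
n=5: pose=(0,4,W); sL=120/13, sR=24; mL=12, mR=-276/13; mL+mR=-120/13 → advance -1; mR−mL=-432/13 → turn -1·90°

0 60/17 60/13 30/13 -1290/221 0 3 S
1 120/13 24 12 -276/13 0 4 W
2 30 6 3 -33 1 4 N
3 24/5 120/41 60/41 -1284/205 1 3 E
4 60/17 60/13 30/13 -1290/221 0 3 S
5 120/13 24 12 -276/13 0 4 W
final 1 4 N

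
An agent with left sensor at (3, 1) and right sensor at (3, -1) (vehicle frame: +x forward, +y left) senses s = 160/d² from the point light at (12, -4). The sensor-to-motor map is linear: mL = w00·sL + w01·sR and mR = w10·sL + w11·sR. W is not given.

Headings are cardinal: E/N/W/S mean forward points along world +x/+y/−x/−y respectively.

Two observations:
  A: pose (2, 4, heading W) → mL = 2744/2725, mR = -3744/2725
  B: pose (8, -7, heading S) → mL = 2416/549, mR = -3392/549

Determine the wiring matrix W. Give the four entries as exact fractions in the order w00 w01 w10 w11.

1/2 1 -1 -1

obs A: pose=(2,4,W) → sL=80/109, sR=16/25, mL=2744/2725, mR=-3744/2725
obs B: pose=(8,-7,S) → sL=32/9, sR=160/61, mL=2416/549, mR=-3392/549
sensor matrix S = [[80/109, 16/25], [32/9, 160/61]]; det S = -524288/1496025
solve [mL_A; mL_B] = S·[w00; w01] and [mR_A; mR_B] = S·[w10; w11]:
  w00 = 1/2, w01 = 1, w10 = -1, w11 = -1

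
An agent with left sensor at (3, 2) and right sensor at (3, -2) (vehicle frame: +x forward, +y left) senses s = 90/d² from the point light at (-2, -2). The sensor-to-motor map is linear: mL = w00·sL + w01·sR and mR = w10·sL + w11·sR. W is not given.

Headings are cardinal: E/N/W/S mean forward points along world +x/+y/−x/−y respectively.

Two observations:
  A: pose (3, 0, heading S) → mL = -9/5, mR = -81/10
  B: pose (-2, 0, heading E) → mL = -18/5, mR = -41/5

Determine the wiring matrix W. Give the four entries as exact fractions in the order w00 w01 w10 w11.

obs A: pose=(3,0,S) → sL=9/5, sR=9, mL=-9/5, mR=-81/10
obs B: pose=(-2,0,E) → sL=18/5, sR=10, mL=-18/5, mR=-41/5
sensor matrix S = [[9/5, 9], [18/5, 10]]; det S = -72/5
solve [mL_A; mL_B] = S·[w00; w01] and [mR_A; mR_B] = S·[w10; w11]:
  w00 = -1, w01 = 0, w10 = 1/2, w11 = -1

-1 0 1/2 -1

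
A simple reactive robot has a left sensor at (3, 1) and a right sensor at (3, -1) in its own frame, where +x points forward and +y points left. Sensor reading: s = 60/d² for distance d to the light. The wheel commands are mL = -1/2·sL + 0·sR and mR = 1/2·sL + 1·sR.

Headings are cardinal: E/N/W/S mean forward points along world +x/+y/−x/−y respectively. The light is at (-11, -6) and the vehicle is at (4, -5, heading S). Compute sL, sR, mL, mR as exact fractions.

left sensor world pos  = (5, -8); dL² = 260
right sensor world pos = (3, -8); dR² = 200
sL = 60/260 = 3/13
sR = 60/200 = 3/10
mL = -1/2·sL + 0·sR = -3/26
mR = 1/2·sL + 1·sR = 27/65

3/13 3/10 -3/26 27/65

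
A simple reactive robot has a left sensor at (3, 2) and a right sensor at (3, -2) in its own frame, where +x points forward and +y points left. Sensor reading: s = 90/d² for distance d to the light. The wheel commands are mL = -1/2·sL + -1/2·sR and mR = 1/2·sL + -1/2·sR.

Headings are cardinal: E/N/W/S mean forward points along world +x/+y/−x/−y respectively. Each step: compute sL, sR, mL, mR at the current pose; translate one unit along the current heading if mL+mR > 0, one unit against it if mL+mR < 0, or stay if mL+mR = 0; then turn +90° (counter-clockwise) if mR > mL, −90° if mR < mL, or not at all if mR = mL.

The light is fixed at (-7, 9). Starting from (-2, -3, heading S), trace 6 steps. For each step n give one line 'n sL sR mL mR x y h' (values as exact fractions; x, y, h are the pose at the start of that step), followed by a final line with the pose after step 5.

n=0: pose=(-2,-3,S); sL=45/137, sR=5/13; mL=-635/1781, mR=-50/1781; mL+mR=-5/13 → advance -1; mR−mL=45/137 → turn +1·90°
n=1: pose=(-2,-2,E); sL=18/29, sR=90/233; mL=-3402/6757, mR=792/6757; mL+mR=-90/233 → advance -1; mR−mL=18/29 → turn +1·90°
n=2: pose=(-3,-2,N); sL=45/34, sR=9/10; mL=-189/170, mR=18/85; mL+mR=-9/10 → advance -1; mR−mL=45/34 → turn +1·90°
n=3: pose=(-3,-3,W); sL=90/197, sR=90/101; mL=-13410/19897, mR=-4320/19897; mL+mR=-90/101 → advance -1; mR−mL=90/197 → turn +1·90°
n=4: pose=(-2,-3,S); sL=45/137, sR=5/13; mL=-635/1781, mR=-50/1781; mL+mR=-5/13 → advance -1; mR−mL=45/137 → turn +1·90°
n=5: pose=(-2,-2,E); sL=18/29, sR=90/233; mL=-3402/6757, mR=792/6757; mL+mR=-90/233 → advance -1; mR−mL=18/29 → turn +1·90°

0 45/137 5/13 -635/1781 -50/1781 -2 -3 S
1 18/29 90/233 -3402/6757 792/6757 -2 -2 E
2 45/34 9/10 -189/170 18/85 -3 -2 N
3 90/197 90/101 -13410/19897 -4320/19897 -3 -3 W
4 45/137 5/13 -635/1781 -50/1781 -2 -3 S
5 18/29 90/233 -3402/6757 792/6757 -2 -2 E
final -3 -2 N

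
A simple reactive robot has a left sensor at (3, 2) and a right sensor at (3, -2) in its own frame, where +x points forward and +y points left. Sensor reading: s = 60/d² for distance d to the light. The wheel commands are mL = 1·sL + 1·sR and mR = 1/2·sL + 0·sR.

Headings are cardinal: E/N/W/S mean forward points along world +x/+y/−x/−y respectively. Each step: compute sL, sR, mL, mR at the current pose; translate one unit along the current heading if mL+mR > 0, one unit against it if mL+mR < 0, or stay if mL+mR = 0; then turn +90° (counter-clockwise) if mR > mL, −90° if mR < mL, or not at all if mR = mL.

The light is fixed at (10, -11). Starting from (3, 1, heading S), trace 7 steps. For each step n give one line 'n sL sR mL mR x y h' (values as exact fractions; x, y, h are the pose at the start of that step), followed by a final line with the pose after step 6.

0 30/53 10/27 1340/1431 15/53 3 1 S
1 60/181 60/269 27000/48689 30/181 3 0 W
2 15/74 15/58 495/1073 15/148 2 0 N
3 60/221 12/25 4152/5525 30/221 2 1 E
4 30/53 10/27 1340/1431 15/53 3 1 S
5 60/181 60/269 27000/48689 30/181 3 0 W
6 15/74 15/58 495/1073 15/148 2 0 N
final 2 1 E

n=0: pose=(3,1,S); sL=30/53, sR=10/27; mL=1340/1431, mR=15/53; mL+mR=1745/1431 → advance +1; mR−mL=-935/1431 → turn -1·90°
n=1: pose=(3,0,W); sL=60/181, sR=60/269; mL=27000/48689, mR=30/181; mL+mR=35070/48689 → advance +1; mR−mL=-18930/48689 → turn -1·90°
n=2: pose=(2,0,N); sL=15/74, sR=15/58; mL=495/1073, mR=15/148; mL+mR=2415/4292 → advance +1; mR−mL=-1545/4292 → turn -1·90°
n=3: pose=(2,1,E); sL=60/221, sR=12/25; mL=4152/5525, mR=30/221; mL+mR=4902/5525 → advance +1; mR−mL=-3402/5525 → turn -1·90°
n=4: pose=(3,1,S); sL=30/53, sR=10/27; mL=1340/1431, mR=15/53; mL+mR=1745/1431 → advance +1; mR−mL=-935/1431 → turn -1·90°
n=5: pose=(3,0,W); sL=60/181, sR=60/269; mL=27000/48689, mR=30/181; mL+mR=35070/48689 → advance +1; mR−mL=-18930/48689 → turn -1·90°
n=6: pose=(2,0,N); sL=15/74, sR=15/58; mL=495/1073, mR=15/148; mL+mR=2415/4292 → advance +1; mR−mL=-1545/4292 → turn -1·90°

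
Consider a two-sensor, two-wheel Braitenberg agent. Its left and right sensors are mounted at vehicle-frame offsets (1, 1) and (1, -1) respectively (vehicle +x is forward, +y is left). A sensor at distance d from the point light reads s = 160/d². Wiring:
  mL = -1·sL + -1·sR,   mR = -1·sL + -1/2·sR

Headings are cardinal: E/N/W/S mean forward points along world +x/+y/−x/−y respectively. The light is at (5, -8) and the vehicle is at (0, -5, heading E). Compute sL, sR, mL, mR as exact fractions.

5 8 -13 -9

left sensor world pos  = (1, -4); dL² = 32
right sensor world pos = (1, -6); dR² = 20
sL = 160/32 = 5
sR = 160/20 = 8
mL = -1·sL + -1·sR = -13
mR = -1·sL + -1/2·sR = -9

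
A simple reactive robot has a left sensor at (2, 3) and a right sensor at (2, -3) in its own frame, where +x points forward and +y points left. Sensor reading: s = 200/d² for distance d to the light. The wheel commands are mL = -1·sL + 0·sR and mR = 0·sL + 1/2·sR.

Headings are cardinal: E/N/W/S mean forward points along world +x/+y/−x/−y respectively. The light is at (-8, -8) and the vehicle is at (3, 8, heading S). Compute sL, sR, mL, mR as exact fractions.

25/49 10/13 -25/49 5/13

left sensor world pos  = (6, 6); dL² = 392
right sensor world pos = (0, 6); dR² = 260
sL = 200/392 = 25/49
sR = 200/260 = 10/13
mL = -1·sL + 0·sR = -25/49
mR = 0·sL + 1/2·sR = 5/13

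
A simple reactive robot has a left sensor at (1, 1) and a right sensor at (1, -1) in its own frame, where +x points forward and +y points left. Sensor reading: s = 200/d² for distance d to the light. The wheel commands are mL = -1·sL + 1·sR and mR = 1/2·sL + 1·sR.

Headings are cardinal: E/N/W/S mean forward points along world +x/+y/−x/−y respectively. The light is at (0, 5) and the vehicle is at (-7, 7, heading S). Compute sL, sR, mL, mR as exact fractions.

200/37 40/13 -1120/481 2780/481

left sensor world pos  = (-6, 6); dL² = 37
right sensor world pos = (-8, 6); dR² = 65
sL = 200/37 = 200/37
sR = 200/65 = 40/13
mL = -1·sL + 1·sR = -1120/481
mR = 1/2·sL + 1·sR = 2780/481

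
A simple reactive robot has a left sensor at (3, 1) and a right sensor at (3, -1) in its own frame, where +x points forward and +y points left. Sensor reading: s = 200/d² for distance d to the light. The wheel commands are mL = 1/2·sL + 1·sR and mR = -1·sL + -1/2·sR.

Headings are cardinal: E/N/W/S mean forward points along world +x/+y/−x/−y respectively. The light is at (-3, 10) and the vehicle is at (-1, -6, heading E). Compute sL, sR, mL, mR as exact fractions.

left sensor world pos  = (2, -5); dL² = 250
right sensor world pos = (2, -7); dR² = 314
sL = 200/250 = 4/5
sR = 200/314 = 100/157
mL = 1/2·sL + 1·sR = 814/785
mR = -1·sL + -1/2·sR = -878/785

4/5 100/157 814/785 -878/785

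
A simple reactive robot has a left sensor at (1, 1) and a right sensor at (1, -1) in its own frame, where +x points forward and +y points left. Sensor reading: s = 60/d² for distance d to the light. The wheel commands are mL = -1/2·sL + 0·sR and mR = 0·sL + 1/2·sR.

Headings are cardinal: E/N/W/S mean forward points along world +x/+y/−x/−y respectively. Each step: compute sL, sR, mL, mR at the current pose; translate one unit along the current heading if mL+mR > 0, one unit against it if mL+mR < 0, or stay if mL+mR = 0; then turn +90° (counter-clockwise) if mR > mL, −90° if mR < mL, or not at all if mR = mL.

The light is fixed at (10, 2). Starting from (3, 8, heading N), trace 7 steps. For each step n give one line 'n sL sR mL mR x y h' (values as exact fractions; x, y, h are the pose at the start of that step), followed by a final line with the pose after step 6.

0 60/113 12/17 -30/113 6/17 3 8 N
1 3/5 15/32 -3/10 15/64 3 9 W
2 60/61 12/17 -30/61 6/17 4 9 S
3 30/53 30/37 -15/53 15/37 4 10 E
4 20/39 60/97 -10/39 30/97 5 10 N
5 3/5 15/34 -3/10 15/68 5 11 W
6 60/73 60/89 -30/73 30/89 6 11 S
final 6 12 E

n=0: pose=(3,8,N); sL=60/113, sR=12/17; mL=-30/113, mR=6/17; mL+mR=168/1921 → advance +1; mR−mL=1188/1921 → turn +1·90°
n=1: pose=(3,9,W); sL=3/5, sR=15/32; mL=-3/10, mR=15/64; mL+mR=-21/320 → advance -1; mR−mL=171/320 → turn +1·90°
n=2: pose=(4,9,S); sL=60/61, sR=12/17; mL=-30/61, mR=6/17; mL+mR=-144/1037 → advance -1; mR−mL=876/1037 → turn +1·90°
n=3: pose=(4,10,E); sL=30/53, sR=30/37; mL=-15/53, mR=15/37; mL+mR=240/1961 → advance +1; mR−mL=1350/1961 → turn +1·90°
n=4: pose=(5,10,N); sL=20/39, sR=60/97; mL=-10/39, mR=30/97; mL+mR=200/3783 → advance +1; mR−mL=2140/3783 → turn +1·90°
n=5: pose=(5,11,W); sL=3/5, sR=15/34; mL=-3/10, mR=15/68; mL+mR=-27/340 → advance -1; mR−mL=177/340 → turn +1·90°
n=6: pose=(6,11,S); sL=60/73, sR=60/89; mL=-30/73, mR=30/89; mL+mR=-480/6497 → advance -1; mR−mL=4860/6497 → turn +1·90°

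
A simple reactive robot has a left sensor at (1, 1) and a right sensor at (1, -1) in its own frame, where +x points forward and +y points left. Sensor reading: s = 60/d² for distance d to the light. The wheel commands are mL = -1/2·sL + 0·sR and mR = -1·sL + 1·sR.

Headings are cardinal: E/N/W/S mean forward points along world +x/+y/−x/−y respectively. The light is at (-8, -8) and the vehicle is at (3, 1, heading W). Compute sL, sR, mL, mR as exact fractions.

left sensor world pos  = (2, 0); dL² = 164
right sensor world pos = (2, 2); dR² = 200
sL = 60/164 = 15/41
sR = 60/200 = 3/10
mL = -1/2·sL + 0·sR = -15/82
mR = -1·sL + 1·sR = -27/410

15/41 3/10 -15/82 -27/410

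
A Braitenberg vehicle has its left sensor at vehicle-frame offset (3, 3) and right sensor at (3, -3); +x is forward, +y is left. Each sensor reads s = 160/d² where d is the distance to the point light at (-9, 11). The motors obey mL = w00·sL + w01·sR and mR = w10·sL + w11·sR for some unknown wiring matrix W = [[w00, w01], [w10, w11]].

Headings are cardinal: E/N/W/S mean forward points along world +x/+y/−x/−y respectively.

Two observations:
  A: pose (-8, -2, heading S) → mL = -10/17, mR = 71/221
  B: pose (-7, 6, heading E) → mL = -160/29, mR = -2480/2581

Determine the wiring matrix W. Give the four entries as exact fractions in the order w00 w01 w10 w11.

-1 0 -1/2 1

obs A: pose=(-8,-2,S) → sL=10/17, sR=8/13, mL=-10/17, mR=71/221
obs B: pose=(-7,6,E) → sL=160/29, sR=160/89, mL=-160/29, mR=-2480/2581
sensor matrix S = [[10/17, 8/13], [160/29, 160/89]]; det S = -1333440/570401
solve [mL_A; mL_B] = S·[w00; w01] and [mR_A; mR_B] = S·[w10; w11]:
  w00 = -1, w01 = 0, w10 = -1/2, w11 = 1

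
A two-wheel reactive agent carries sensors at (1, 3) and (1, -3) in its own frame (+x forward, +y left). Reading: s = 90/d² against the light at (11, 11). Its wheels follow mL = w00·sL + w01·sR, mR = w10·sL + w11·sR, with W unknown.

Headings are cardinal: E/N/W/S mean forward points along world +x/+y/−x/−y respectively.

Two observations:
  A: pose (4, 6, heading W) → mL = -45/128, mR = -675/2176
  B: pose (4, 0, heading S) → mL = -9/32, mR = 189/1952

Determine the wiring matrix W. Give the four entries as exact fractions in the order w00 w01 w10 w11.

obs A: pose=(4,6,W) → sL=45/64, sR=45/34, mL=-45/128, mR=-675/2176
obs B: pose=(4,0,S) → sL=9/16, sR=45/122, mL=-9/32, mR=189/1952
sensor matrix S = [[45/64, 45/34], [9/16, 45/122]]; det S = -64395/132736
solve [mL_A; mL_B] = S·[w00; w01] and [mR_A; mR_B] = S·[w10; w11]:
  w00 = -1/2, w01 = 0, w10 = 1/2, w11 = -1/2

-1/2 0 1/2 -1/2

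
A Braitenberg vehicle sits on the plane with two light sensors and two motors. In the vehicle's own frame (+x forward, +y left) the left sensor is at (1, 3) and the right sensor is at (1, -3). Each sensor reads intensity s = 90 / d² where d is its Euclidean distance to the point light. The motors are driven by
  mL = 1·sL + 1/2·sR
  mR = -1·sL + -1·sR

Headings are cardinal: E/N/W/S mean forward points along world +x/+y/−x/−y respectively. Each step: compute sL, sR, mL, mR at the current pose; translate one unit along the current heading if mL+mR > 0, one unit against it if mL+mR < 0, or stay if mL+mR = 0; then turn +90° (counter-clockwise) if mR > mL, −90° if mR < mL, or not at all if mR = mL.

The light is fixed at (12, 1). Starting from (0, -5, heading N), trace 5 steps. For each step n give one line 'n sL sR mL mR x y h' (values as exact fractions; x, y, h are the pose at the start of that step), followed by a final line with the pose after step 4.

0 9/25 45/53 2079/2650 -1602/1325 0 -5 N
1 90/137 90/221 26055/30277 -32220/30277 0 -6 E
2 45/82 9/32 1809/2624 -1089/1312 -1 -6 S
3 90/277 18/41 6183/11357 -8676/11357 -1 -5 W
4 9/25 45/53 2079/2650 -1602/1325 0 -5 N
final 0 -6 E

n=0: pose=(0,-5,N); sL=9/25, sR=45/53; mL=2079/2650, mR=-1602/1325; mL+mR=-45/106 → advance -1; mR−mL=-5283/2650 → turn -1·90°
n=1: pose=(0,-6,E); sL=90/137, sR=90/221; mL=26055/30277, mR=-32220/30277; mL+mR=-45/221 → advance -1; mR−mL=-58275/30277 → turn -1·90°
n=2: pose=(-1,-6,S); sL=45/82, sR=9/32; mL=1809/2624, mR=-1089/1312; mL+mR=-9/64 → advance -1; mR−mL=-3987/2624 → turn -1·90°
n=3: pose=(-1,-5,W); sL=90/277, sR=18/41; mL=6183/11357, mR=-8676/11357; mL+mR=-9/41 → advance -1; mR−mL=-14859/11357 → turn -1·90°
n=4: pose=(0,-5,N); sL=9/25, sR=45/53; mL=2079/2650, mR=-1602/1325; mL+mR=-45/106 → advance -1; mR−mL=-5283/2650 → turn -1·90°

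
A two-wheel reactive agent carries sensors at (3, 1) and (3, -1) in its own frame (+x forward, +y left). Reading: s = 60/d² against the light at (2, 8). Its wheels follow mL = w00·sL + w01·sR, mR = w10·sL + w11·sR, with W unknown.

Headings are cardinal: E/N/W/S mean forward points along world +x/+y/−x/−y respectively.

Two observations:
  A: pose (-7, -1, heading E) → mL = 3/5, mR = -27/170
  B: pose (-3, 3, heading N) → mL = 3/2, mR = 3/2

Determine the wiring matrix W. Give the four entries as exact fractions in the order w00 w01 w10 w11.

obs A: pose=(-7,-1,E) → sL=3/5, sR=15/34, mL=3/5, mR=-27/170
obs B: pose=(-3,3,N) → sL=3/2, sR=3, mL=3/2, mR=3/2
sensor matrix S = [[3/5, 15/34], [3/2, 3]]; det S = 387/340
solve [mL_A; mL_B] = S·[w00; w01] and [mR_A; mR_B] = S·[w10; w11]:
  w00 = 1, w01 = 0, w10 = -1, w11 = 1

1 0 -1 1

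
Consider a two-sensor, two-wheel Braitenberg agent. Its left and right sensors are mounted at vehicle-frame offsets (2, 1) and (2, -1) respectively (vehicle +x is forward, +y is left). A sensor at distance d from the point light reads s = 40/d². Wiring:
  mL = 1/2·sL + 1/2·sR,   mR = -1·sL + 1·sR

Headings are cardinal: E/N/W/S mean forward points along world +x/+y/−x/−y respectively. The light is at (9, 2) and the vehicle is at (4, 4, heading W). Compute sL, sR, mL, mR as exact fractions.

left sensor world pos  = (2, 3); dL² = 50
right sensor world pos = (2, 5); dR² = 58
sL = 40/50 = 4/5
sR = 40/58 = 20/29
mL = 1/2·sL + 1/2·sR = 108/145
mR = -1·sL + 1·sR = -16/145

4/5 20/29 108/145 -16/145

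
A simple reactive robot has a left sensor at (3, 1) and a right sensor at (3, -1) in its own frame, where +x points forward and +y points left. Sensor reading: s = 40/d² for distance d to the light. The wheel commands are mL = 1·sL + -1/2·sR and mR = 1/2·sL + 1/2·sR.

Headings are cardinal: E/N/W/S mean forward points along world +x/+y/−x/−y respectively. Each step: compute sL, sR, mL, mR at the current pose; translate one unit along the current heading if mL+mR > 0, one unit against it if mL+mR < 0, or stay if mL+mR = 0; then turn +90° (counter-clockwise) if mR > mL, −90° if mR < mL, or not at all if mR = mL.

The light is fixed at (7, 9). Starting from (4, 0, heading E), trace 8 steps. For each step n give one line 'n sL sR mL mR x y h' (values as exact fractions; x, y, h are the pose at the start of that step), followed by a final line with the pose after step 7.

0 5/8 2/5 17/40 41/80 4 0 E
1 8/9 40/37 116/333 328/333 5 0 N
2 20/53 20/37 210/1961 900/1961 5 1 W
3 8/25 40/137 596/3425 1048/3425 4 1 S
4 5/8 2/5 17/40 41/80 4 0 E
5 8/9 40/37 116/333 328/333 5 0 N
6 20/53 20/37 210/1961 900/1961 5 1 W
7 8/25 40/137 596/3425 1048/3425 4 1 S
final 4 0 E

n=0: pose=(4,0,E); sL=5/8, sR=2/5; mL=17/40, mR=41/80; mL+mR=15/16 → advance +1; mR−mL=7/80 → turn +1·90°
n=1: pose=(5,0,N); sL=8/9, sR=40/37; mL=116/333, mR=328/333; mL+mR=4/3 → advance +1; mR−mL=212/333 → turn +1·90°
n=2: pose=(5,1,W); sL=20/53, sR=20/37; mL=210/1961, mR=900/1961; mL+mR=30/53 → advance +1; mR−mL=690/1961 → turn +1·90°
n=3: pose=(4,1,S); sL=8/25, sR=40/137; mL=596/3425, mR=1048/3425; mL+mR=12/25 → advance +1; mR−mL=452/3425 → turn +1·90°
n=4: pose=(4,0,E); sL=5/8, sR=2/5; mL=17/40, mR=41/80; mL+mR=15/16 → advance +1; mR−mL=7/80 → turn +1·90°
n=5: pose=(5,0,N); sL=8/9, sR=40/37; mL=116/333, mR=328/333; mL+mR=4/3 → advance +1; mR−mL=212/333 → turn +1·90°
n=6: pose=(5,1,W); sL=20/53, sR=20/37; mL=210/1961, mR=900/1961; mL+mR=30/53 → advance +1; mR−mL=690/1961 → turn +1·90°
n=7: pose=(4,1,S); sL=8/25, sR=40/137; mL=596/3425, mR=1048/3425; mL+mR=12/25 → advance +1; mR−mL=452/3425 → turn +1·90°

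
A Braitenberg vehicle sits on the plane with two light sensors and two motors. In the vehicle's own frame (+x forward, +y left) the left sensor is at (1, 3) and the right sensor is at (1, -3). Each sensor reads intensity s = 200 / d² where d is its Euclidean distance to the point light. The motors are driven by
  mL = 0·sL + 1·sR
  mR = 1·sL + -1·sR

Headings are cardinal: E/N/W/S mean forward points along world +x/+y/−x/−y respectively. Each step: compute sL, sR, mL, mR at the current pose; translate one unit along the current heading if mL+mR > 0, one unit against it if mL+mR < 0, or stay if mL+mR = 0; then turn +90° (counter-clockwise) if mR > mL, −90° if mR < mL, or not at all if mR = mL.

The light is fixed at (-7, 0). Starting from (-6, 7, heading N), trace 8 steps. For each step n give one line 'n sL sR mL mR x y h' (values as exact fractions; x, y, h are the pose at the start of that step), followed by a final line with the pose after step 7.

0 50/17 5/2 5/2 15/34 -6 7 N
1 8/5 200/29 200/29 -768/145 -6 8 E
2 100/37 4 4 -48/37 -5 8 S
3 200/17 200/101 200/101 16800/1717 -5 7 W
4 50/13 5 5 -15/13 -6 7 S
5 200/9 200/81 200/81 1600/81 -6 6 W
6 100/17 100/17 100/17 0 -7 6 S
7 40 40/13 40/13 480/13 -7 5 W
final -8 5 S

n=0: pose=(-6,7,N); sL=50/17, sR=5/2; mL=5/2, mR=15/34; mL+mR=50/17 → advance +1; mR−mL=-35/17 → turn -1·90°
n=1: pose=(-6,8,E); sL=8/5, sR=200/29; mL=200/29, mR=-768/145; mL+mR=8/5 → advance +1; mR−mL=-1768/145 → turn -1·90°
n=2: pose=(-5,8,S); sL=100/37, sR=4; mL=4, mR=-48/37; mL+mR=100/37 → advance +1; mR−mL=-196/37 → turn -1·90°
n=3: pose=(-5,7,W); sL=200/17, sR=200/101; mL=200/101, mR=16800/1717; mL+mR=200/17 → advance +1; mR−mL=13400/1717 → turn +1·90°
n=4: pose=(-6,7,S); sL=50/13, sR=5; mL=5, mR=-15/13; mL+mR=50/13 → advance +1; mR−mL=-80/13 → turn -1·90°
n=5: pose=(-6,6,W); sL=200/9, sR=200/81; mL=200/81, mR=1600/81; mL+mR=200/9 → advance +1; mR−mL=1400/81 → turn +1·90°
n=6: pose=(-7,6,S); sL=100/17, sR=100/17; mL=100/17, mR=0; mL+mR=100/17 → advance +1; mR−mL=-100/17 → turn -1·90°
n=7: pose=(-7,5,W); sL=40, sR=40/13; mL=40/13, mR=480/13; mL+mR=40 → advance +1; mR−mL=440/13 → turn +1·90°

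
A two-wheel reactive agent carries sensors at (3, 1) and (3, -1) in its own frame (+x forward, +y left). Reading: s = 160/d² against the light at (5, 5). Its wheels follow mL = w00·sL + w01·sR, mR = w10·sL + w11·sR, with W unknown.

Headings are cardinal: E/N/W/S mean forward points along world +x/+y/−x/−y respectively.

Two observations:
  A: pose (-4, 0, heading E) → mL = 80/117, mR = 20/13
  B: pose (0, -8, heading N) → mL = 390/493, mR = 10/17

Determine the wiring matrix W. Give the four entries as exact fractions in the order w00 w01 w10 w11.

-1/2 1 1/2 0

obs A: pose=(-4,0,E) → sL=40/13, sR=20/9, mL=80/117, mR=20/13
obs B: pose=(0,-8,N) → sL=20/17, sR=40/29, mL=390/493, mR=10/17
sensor matrix S = [[40/13, 20/9], [20/17, 40/29]]; det S = 94000/57681
solve [mL_A; mL_B] = S·[w00; w01] and [mR_A; mR_B] = S·[w10; w11]:
  w00 = -1/2, w01 = 1, w10 = 1/2, w11 = 0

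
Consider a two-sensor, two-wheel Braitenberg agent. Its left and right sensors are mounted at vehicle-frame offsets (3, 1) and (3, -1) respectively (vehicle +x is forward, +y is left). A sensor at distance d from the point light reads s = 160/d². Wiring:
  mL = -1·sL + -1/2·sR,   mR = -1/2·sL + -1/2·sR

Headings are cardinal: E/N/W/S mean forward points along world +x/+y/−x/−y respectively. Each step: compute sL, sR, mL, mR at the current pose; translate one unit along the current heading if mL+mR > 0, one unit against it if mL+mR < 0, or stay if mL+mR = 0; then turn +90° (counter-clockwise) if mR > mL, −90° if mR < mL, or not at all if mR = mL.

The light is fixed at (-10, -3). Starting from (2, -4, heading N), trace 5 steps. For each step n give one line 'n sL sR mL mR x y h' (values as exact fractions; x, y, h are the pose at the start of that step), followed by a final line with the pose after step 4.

0 32/25 160/173 -7536/4325 -4768/4325 2 -4 N
1 16/9 80/41 -1016/369 -688/369 2 -5 W
2 160/221 160/169 -3440/2873 -2400/2873 3 -5 S
3 5/8 8/13 -97/104 -129/208 3 -4 E
4 32/25 160/173 -7536/4325 -4768/4325 2 -4 N
final 2 -5 W

n=0: pose=(2,-4,N); sL=32/25, sR=160/173; mL=-7536/4325, mR=-4768/4325; mL+mR=-12304/4325 → advance -1; mR−mL=16/25 → turn +1·90°
n=1: pose=(2,-5,W); sL=16/9, sR=80/41; mL=-1016/369, mR=-688/369; mL+mR=-568/123 → advance -1; mR−mL=8/9 → turn +1·90°
n=2: pose=(3,-5,S); sL=160/221, sR=160/169; mL=-3440/2873, mR=-2400/2873; mL+mR=-5840/2873 → advance -1; mR−mL=80/221 → turn +1·90°
n=3: pose=(3,-4,E); sL=5/8, sR=8/13; mL=-97/104, mR=-129/208; mL+mR=-323/208 → advance -1; mR−mL=5/16 → turn +1·90°
n=4: pose=(2,-4,N); sL=32/25, sR=160/173; mL=-7536/4325, mR=-4768/4325; mL+mR=-12304/4325 → advance -1; mR−mL=16/25 → turn +1·90°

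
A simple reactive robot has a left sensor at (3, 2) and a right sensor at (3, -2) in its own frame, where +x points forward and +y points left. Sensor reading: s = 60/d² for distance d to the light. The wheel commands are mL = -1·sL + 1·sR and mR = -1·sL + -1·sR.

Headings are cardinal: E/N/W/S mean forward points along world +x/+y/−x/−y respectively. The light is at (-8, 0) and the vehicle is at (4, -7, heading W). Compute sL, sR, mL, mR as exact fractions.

left sensor world pos  = (1, -9); dL² = 162
right sensor world pos = (1, -5); dR² = 106
sL = 60/162 = 10/27
sR = 60/106 = 30/53
mL = -1·sL + 1·sR = 280/1431
mR = -1·sL + -1·sR = -1340/1431

10/27 30/53 280/1431 -1340/1431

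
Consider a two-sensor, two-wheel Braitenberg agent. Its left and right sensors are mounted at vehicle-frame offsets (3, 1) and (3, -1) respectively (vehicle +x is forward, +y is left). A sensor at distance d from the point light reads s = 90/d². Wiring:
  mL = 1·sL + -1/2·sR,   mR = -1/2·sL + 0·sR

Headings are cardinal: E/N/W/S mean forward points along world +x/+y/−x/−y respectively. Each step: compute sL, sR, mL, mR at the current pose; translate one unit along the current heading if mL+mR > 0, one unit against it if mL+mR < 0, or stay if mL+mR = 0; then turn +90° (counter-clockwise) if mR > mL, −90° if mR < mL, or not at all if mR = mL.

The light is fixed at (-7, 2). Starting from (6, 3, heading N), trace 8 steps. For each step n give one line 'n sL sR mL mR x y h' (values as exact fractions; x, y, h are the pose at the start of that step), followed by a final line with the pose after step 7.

n=0: pose=(6,3,N); sL=9/16, sR=45/106; mL=297/848, mR=-9/32; mL+mR=117/1696 → advance +1; mR−mL=-1071/1696 → turn -1·90°
n=1: pose=(6,4,E); sL=18/53, sR=90/257; mL=2241/13621, mR=-9/53; mL+mR=-72/13621 → advance -1; mR−mL=-4554/13621 → turn -1·90°
n=2: pose=(5,4,S); sL=9/17, sR=45/61; mL=333/2074, mR=-9/34; mL+mR=-108/1037 → advance -1; mR−mL=-441/1037 → turn -1·90°
n=3: pose=(5,5,W); sL=18/17, sR=90/97; mL=981/1649, mR=-9/17; mL+mR=108/1649 → advance +1; mR−mL=-1854/1649 → turn -1·90°
n=4: pose=(4,5,N); sL=45/68, sR=1/2; mL=7/17, mR=-45/136; mL+mR=11/136 → advance +1; mR−mL=-101/136 → turn -1·90°
n=5: pose=(4,6,E); sL=90/221, sR=18/41; mL=1701/9061, mR=-45/221; mL+mR=-144/9061 → advance -1; mR−mL=-3546/9061 → turn -1·90°
n=6: pose=(3,6,S); sL=45/61, sR=45/41; mL=945/5002, mR=-45/122; mL+mR=-450/2501 → advance -1; mR−mL=-1395/2501 → turn -1·90°
n=7: pose=(3,7,W); sL=18/13, sR=18/17; mL=189/221, mR=-9/13; mL+mR=36/221 → advance +1; mR−mL=-342/221 → turn -1·90°

0 9/16 45/106 297/848 -9/32 6 3 N
1 18/53 90/257 2241/13621 -9/53 6 4 E
2 9/17 45/61 333/2074 -9/34 5 4 S
3 18/17 90/97 981/1649 -9/17 5 5 W
4 45/68 1/2 7/17 -45/136 4 5 N
5 90/221 18/41 1701/9061 -45/221 4 6 E
6 45/61 45/41 945/5002 -45/122 3 6 S
7 18/13 18/17 189/221 -9/13 3 7 W
final 2 7 N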